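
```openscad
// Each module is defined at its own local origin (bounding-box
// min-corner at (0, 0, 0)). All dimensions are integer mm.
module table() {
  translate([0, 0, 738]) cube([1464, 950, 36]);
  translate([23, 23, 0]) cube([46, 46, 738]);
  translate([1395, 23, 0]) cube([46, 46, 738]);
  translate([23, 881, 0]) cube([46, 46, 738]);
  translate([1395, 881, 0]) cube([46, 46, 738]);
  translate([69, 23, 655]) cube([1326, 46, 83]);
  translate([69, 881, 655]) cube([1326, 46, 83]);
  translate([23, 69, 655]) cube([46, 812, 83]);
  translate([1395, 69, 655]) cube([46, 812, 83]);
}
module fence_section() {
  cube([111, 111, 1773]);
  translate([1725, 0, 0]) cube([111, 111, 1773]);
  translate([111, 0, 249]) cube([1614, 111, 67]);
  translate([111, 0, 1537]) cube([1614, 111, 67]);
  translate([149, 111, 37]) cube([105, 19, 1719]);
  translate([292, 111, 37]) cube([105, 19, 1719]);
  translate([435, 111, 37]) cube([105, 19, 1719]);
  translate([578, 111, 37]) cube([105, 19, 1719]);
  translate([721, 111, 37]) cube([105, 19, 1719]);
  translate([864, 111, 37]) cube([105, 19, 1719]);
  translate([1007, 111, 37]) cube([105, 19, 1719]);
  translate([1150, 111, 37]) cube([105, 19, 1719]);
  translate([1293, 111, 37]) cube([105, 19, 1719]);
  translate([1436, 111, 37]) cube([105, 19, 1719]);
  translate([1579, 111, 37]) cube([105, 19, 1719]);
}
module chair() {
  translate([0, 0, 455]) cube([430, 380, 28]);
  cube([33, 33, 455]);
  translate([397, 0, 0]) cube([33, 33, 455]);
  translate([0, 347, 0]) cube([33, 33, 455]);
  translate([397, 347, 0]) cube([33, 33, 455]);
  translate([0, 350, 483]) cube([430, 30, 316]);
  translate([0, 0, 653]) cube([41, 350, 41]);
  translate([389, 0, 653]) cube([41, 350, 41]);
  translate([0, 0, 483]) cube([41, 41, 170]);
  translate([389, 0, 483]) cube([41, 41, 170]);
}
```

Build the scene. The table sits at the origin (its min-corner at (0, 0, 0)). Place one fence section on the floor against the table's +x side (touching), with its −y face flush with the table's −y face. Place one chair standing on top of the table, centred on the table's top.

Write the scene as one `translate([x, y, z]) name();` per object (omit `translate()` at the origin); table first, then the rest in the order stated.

table();
translate([1464, 0, 0]) fence_section();
translate([517, 285, 774]) chair();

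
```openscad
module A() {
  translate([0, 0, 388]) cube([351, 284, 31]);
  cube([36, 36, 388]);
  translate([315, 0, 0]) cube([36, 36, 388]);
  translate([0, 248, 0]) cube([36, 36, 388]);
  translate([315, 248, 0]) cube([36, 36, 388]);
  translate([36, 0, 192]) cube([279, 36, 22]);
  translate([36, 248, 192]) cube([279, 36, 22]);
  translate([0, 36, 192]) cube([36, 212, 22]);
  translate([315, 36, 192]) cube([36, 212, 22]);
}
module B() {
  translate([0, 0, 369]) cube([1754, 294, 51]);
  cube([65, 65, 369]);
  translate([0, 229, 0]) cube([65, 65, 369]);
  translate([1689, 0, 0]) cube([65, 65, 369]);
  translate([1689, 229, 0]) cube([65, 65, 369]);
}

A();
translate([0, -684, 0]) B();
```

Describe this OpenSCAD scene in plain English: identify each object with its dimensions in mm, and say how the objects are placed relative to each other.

A is a simple wooden stool: a rectangular seat 351 mm (x) by 284 mm (y), 31 mm thick, top face at z = 419 mm, on four square legs, each 36×36 mm in cross-section. The legs rest on z = 0, each flush with a corner of the seat. Four stretchers, 36 mm wide and 22 mm tall, connect adjacent legs with their undersides at z = 192 mm, each running between the inner faces of the legs it joins and aligned with the legs' outer faces on the other axis.

B is a long wooden bench with a 1754 mm (x) × 294 mm (y) seat, 51 mm thick, its top surface 420 mm above the floor. Four 65 mm square legs at the seat corners, flush with the edges, run from z = 0 to the seat underside.

The bench is on the floor beside the stool on its −y side.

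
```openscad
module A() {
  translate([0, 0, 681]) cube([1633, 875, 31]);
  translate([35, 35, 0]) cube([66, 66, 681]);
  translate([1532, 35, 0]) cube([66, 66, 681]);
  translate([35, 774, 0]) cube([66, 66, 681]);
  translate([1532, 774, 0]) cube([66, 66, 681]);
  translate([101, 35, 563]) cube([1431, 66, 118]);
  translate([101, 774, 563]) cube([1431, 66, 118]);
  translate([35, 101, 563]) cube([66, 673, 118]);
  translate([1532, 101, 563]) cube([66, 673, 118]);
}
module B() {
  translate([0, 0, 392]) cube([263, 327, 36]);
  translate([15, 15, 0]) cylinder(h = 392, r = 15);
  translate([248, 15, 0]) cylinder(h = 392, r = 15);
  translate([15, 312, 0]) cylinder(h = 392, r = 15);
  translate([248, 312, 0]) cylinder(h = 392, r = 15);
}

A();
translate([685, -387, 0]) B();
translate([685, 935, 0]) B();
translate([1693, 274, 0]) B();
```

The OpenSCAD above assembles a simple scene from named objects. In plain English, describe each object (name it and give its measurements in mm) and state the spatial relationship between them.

A is a rectangular dining table. The top is 1633×875×31 mm with its upper surface at z = 712 mm. It stands on four 66×66 mm square legs, each inset 35 mm from the nearest pair of top edges, running from the floor to the underside of the top. Four apron rails, 66 mm thick and 118 mm tall, run between adjacent legs with their top edges flush with the underside of the top and their outer faces flush with the legs' outer faces.

B is a four-legged stool. The seat is a 263×327×36 mm slab whose top surface is at z = 428 mm; four round legs, each 30 mm in diameter, run from the floor (z = 0) to the underside of the seat, each leg's axis is inset half a diameter from the nearest pair of seat edges (so the leg's bounding box is flush with the corner).

Three stools sit around the table at the −y, +y, +x sides.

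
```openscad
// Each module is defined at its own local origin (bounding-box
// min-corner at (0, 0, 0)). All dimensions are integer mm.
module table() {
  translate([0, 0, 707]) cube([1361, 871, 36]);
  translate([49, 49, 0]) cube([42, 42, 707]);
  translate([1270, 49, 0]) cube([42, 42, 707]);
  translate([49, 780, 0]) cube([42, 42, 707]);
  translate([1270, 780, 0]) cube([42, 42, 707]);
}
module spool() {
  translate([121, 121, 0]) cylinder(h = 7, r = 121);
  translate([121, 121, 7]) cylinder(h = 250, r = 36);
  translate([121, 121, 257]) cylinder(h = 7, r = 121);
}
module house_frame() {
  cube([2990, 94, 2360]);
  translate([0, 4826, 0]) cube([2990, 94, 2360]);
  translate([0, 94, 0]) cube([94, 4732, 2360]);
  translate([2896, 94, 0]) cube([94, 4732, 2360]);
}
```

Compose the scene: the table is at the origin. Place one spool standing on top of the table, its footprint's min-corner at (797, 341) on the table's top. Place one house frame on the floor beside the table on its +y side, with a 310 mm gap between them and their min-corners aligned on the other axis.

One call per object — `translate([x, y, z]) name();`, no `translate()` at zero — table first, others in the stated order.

table();
translate([797, 341, 743]) spool();
translate([0, 1181, 0]) house_frame();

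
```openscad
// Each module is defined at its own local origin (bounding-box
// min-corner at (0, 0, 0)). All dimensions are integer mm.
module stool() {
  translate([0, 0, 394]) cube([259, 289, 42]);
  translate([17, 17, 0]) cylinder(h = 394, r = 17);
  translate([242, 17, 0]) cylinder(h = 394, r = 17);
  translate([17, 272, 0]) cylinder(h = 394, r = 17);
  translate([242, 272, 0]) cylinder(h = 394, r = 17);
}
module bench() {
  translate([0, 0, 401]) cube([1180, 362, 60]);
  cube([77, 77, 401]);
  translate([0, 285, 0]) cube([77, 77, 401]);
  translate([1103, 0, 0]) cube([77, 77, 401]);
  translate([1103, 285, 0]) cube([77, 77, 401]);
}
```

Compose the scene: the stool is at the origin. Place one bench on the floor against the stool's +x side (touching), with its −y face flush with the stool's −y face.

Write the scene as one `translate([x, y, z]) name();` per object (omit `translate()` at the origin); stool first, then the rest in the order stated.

stool();
translate([259, 0, 0]) bench();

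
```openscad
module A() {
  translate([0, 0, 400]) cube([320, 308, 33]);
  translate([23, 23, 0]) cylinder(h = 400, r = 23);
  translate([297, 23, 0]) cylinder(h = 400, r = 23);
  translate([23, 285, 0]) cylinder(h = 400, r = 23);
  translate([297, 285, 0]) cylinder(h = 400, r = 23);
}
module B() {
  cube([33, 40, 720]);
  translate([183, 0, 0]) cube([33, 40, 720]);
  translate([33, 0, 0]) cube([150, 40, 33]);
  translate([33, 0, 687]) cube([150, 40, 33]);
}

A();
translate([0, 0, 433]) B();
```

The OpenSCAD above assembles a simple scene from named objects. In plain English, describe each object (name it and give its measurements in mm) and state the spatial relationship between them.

A is a four-legged stool. The seat is a 320×308×33 mm slab whose top surface is at z = 433 mm; four round legs, each 46 mm in diameter, run from the floor (z = 0) to the underside of the seat, each leg's axis is inset half a diameter from the nearest pair of seat edges (so the leg's bounding box is flush with the corner).

B is a rectangular picture frame lying in the x–z plane (depth along y). The opening is 150 mm wide (x) by 654 mm tall (z), surrounded by a border 33 mm wide on all four sides. The frame is 40 mm deep and is made of two full-height vertical stiles with two horizontal rails fitted between them.

The picture frame is on top of the stool.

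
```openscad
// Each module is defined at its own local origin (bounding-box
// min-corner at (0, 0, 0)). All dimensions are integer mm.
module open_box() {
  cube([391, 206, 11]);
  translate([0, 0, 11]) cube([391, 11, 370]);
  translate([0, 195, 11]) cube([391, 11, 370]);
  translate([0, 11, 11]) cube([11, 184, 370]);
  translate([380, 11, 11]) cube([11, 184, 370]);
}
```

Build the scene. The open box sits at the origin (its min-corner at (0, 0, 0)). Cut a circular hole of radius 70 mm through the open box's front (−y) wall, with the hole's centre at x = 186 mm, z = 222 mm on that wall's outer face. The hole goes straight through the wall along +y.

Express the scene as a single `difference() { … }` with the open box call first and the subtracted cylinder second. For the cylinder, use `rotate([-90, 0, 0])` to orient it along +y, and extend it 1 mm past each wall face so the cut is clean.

difference() {
  open_box();
  translate([186, -1, 222]) rotate([-90, 0, 0]) cylinder(h = 13, r = 70);
}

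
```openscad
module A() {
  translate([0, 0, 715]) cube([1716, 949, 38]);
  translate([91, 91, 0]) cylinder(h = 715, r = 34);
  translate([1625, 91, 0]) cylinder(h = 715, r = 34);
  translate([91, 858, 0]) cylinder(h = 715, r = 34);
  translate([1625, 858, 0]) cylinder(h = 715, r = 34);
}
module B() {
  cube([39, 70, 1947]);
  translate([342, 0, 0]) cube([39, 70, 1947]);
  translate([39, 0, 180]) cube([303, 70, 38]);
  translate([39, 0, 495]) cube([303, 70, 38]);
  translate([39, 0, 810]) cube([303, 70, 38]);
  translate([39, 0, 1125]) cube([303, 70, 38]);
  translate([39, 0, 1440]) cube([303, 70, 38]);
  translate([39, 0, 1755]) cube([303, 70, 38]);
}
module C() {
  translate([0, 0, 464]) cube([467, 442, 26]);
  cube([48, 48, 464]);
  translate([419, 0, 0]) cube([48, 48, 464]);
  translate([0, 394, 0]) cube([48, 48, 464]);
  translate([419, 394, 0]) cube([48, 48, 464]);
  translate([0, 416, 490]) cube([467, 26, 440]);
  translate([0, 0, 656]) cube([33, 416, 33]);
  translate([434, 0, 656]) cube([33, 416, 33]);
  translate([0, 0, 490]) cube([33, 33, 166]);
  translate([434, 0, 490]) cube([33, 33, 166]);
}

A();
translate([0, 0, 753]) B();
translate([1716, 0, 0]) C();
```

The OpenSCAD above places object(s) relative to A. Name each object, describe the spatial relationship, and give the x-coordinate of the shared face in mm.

The table's +x face and the chair's −x face are both at x = 1716 mm.

A is a table. B is a ladder. C is a chair. The ladder is on top of the table. The chair is against the table's +x side, with their −y faces flush. The x-coordinate of the shared face is 1716 mm.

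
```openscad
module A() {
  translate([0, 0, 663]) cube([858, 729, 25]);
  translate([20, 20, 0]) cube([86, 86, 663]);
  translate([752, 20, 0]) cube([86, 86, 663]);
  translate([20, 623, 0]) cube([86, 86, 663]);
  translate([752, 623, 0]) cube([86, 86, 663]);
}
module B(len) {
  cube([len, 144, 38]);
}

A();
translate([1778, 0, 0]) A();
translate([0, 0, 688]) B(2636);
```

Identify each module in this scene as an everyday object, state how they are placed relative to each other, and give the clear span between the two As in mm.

A is a table. B is a beam. A beam spans the tops of two tables. The clear span between the two tables is 920 mm.

Second table starts at x = 1778; first ends at x = 858; clear span = 1778 − 858 = 920 mm.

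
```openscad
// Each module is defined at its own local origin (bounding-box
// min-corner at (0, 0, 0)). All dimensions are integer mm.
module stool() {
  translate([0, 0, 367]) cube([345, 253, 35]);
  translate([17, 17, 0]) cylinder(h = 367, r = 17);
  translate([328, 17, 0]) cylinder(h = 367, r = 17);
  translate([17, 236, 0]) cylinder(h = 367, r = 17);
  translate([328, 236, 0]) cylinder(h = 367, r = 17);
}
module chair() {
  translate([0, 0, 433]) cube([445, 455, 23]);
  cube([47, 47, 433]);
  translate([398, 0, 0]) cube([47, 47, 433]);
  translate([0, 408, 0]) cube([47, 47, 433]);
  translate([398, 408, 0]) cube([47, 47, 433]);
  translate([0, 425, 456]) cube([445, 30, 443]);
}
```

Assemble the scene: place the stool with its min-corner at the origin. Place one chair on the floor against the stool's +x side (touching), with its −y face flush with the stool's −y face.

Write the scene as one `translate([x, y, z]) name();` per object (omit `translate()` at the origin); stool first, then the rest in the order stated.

stool();
translate([345, 0, 0]) chair();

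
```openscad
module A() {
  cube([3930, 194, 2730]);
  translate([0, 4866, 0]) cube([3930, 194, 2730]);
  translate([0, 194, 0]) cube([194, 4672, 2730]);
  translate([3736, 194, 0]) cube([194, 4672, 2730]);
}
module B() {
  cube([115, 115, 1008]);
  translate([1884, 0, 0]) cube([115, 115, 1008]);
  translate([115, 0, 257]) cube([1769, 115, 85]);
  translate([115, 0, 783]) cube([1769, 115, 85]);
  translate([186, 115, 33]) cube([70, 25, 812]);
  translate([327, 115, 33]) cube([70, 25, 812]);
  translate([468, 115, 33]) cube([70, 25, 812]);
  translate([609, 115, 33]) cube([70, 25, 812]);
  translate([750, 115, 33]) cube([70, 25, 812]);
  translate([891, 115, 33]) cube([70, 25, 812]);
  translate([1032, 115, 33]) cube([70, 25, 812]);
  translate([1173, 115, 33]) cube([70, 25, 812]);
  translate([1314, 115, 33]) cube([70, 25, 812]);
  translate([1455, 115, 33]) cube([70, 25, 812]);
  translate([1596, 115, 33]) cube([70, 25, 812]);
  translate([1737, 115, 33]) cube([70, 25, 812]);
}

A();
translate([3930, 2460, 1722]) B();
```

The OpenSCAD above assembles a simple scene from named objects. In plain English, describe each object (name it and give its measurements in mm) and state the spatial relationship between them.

A is a box-shaped house frame (walls only): outside footprint 3930×5060 mm, wall height 2730 mm, wall thickness 194 mm. The two y-facing walls run the full x-width; the two x-facing walls fit between the inner faces of the y-facing walls.

B is a fence section. Two 115×115 mm posts, 1008 mm tall, stand on the floor with a clear span of 1769 mm between their inner faces. Two horizontal rails of 115×85 mm section span the gap between the posts with their undersides at z = 257 mm and z = 783 mm, flush with the posts' −y face. 12 pickets, each 70 mm wide, 25 mm thick and 812 mm tall, are fixed to the +y face of the rails with their bottoms at z = 33 mm, evenly spaced across the span with equal gaps (rounded down to the nearest mm) at the −x end and between each pair — any rounding remainder accumulates at the +x end.

The fence section is beside the house frame with their tops flush at z = 2730.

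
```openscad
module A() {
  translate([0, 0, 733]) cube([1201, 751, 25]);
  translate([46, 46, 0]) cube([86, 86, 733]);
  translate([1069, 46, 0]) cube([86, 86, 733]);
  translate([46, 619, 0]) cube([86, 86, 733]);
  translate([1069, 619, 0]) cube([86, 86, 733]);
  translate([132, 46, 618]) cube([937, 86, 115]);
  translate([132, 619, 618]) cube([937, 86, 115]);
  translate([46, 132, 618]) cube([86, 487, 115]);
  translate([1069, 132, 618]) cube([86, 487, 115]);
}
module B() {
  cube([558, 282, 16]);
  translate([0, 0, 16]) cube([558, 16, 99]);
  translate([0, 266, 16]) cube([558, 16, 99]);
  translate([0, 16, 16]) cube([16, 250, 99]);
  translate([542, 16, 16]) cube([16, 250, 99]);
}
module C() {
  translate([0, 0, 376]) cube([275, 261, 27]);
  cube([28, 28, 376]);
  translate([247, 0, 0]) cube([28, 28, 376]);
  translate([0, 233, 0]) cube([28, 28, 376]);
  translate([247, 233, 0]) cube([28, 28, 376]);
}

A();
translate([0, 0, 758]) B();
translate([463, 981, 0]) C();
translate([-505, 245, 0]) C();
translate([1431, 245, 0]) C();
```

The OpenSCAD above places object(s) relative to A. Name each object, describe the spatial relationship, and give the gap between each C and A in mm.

A is a table. B is an open box. C is a stool. The open box is on top of the table. Three stools sit around the table at the +y, −x, +x sides. The gap between each stool and the table is 230 mm.

Each stool's nearest face is 230 mm from the table's bounding box.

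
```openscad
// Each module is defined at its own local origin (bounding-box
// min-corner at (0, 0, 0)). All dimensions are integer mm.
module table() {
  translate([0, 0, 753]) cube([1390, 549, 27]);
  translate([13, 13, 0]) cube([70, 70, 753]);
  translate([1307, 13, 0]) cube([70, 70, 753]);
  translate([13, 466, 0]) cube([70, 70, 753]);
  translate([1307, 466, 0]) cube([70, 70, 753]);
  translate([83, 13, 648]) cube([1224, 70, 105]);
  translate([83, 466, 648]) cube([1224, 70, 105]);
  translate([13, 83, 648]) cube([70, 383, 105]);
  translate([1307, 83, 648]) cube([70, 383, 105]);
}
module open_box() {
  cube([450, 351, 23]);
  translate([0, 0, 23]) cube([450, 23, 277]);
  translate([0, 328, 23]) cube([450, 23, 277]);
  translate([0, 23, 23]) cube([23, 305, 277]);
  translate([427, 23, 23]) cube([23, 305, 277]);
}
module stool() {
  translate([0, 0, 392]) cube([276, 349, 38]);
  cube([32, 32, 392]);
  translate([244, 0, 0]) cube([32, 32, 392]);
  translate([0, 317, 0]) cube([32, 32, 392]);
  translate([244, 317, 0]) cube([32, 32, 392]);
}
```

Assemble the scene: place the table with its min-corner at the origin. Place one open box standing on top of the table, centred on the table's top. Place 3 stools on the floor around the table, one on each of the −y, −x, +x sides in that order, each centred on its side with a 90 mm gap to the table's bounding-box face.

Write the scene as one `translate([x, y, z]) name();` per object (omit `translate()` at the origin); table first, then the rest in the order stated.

table();
translate([470, 99, 780]) open_box();
translate([557, -439, 0]) stool();
translate([-366, 100, 0]) stool();
translate([1480, 100, 0]) stool();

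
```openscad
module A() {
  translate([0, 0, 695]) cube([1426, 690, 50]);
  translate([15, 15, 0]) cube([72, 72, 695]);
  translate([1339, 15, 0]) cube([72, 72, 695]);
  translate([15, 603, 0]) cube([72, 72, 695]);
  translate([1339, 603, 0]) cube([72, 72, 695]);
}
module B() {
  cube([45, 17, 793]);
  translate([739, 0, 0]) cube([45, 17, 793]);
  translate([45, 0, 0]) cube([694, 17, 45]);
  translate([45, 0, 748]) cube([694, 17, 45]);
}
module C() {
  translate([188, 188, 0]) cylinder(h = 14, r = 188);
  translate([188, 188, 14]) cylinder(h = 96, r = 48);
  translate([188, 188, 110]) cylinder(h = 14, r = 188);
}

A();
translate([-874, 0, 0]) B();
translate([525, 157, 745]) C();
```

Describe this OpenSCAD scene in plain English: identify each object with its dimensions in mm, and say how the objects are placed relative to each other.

A is a table: top 1426 mm (x) × 690 mm (y), 50 mm thick, upper face at z = 745 mm, on four 72×72 mm square legs, each inset 15 mm from the nearest pair of top edges, running from z = 0 to the bottom of the top.

B is a rectangular picture frame lying in the x–z plane (depth along y). The opening is 694 mm wide (x) by 703 mm tall (z), surrounded by a border 45 mm wide on all four sides. The frame is 17 mm deep and is made of two full-height vertical stiles with two horizontal rails fitted between them.

C is a spool: two coaxial disc flanges of radius 188 mm and thickness 14 mm, joined by a core cylinder of radius 48 mm and height 96 mm. The lower flange rests on z = 0 and the three cylinders share a vertical axis.

The picture frame is on the floor beside the table on its −x side. The spool is on top of the table, centred.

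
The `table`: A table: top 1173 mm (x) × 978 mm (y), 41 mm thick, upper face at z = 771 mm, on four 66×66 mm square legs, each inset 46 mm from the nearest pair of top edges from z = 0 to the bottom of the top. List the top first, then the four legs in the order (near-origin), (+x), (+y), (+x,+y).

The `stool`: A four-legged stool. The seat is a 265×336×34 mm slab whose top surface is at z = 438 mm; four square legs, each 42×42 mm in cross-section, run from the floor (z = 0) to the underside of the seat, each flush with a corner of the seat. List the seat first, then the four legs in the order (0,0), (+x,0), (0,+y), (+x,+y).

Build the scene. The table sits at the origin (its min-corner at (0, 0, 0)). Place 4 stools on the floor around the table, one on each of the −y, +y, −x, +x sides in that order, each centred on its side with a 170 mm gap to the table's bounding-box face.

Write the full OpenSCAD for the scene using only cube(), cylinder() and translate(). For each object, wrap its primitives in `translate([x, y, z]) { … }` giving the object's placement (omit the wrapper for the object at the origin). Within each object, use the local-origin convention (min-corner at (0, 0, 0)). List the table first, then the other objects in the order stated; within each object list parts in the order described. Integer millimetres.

translate([0, 0, 730]) cube([1173, 978, 41]);
translate([46, 46, 0]) cube([66, 66, 730]);
translate([1061, 46, 0]) cube([66, 66, 730]);
translate([46, 866, 0]) cube([66, 66, 730]);
translate([1061, 866, 0]) cube([66, 66, 730]);
translate([454, -506, 0]) {
  translate([0, 0, 404]) cube([265, 336, 34]);
  cube([42, 42, 404]);
  translate([223, 0, 0]) cube([42, 42, 404]);
  translate([0, 294, 0]) cube([42, 42, 404]);
  translate([223, 294, 0]) cube([42, 42, 404]);
}
translate([454, 1148, 0]) {
  translate([0, 0, 404]) cube([265, 336, 34]);
  cube([42, 42, 404]);
  translate([223, 0, 0]) cube([42, 42, 404]);
  translate([0, 294, 0]) cube([42, 42, 404]);
  translate([223, 294, 0]) cube([42, 42, 404]);
}
translate([-435, 321, 0]) {
  translate([0, 0, 404]) cube([265, 336, 34]);
  cube([42, 42, 404]);
  translate([223, 0, 0]) cube([42, 42, 404]);
  translate([0, 294, 0]) cube([42, 42, 404]);
  translate([223, 294, 0]) cube([42, 42, 404]);
}
translate([1343, 321, 0]) {
  translate([0, 0, 404]) cube([265, 336, 34]);
  cube([42, 42, 404]);
  translate([223, 0, 0]) cube([42, 42, 404]);
  translate([0, 294, 0]) cube([42, 42, 404]);
  translate([223, 294, 0]) cube([42, 42, 404]);
}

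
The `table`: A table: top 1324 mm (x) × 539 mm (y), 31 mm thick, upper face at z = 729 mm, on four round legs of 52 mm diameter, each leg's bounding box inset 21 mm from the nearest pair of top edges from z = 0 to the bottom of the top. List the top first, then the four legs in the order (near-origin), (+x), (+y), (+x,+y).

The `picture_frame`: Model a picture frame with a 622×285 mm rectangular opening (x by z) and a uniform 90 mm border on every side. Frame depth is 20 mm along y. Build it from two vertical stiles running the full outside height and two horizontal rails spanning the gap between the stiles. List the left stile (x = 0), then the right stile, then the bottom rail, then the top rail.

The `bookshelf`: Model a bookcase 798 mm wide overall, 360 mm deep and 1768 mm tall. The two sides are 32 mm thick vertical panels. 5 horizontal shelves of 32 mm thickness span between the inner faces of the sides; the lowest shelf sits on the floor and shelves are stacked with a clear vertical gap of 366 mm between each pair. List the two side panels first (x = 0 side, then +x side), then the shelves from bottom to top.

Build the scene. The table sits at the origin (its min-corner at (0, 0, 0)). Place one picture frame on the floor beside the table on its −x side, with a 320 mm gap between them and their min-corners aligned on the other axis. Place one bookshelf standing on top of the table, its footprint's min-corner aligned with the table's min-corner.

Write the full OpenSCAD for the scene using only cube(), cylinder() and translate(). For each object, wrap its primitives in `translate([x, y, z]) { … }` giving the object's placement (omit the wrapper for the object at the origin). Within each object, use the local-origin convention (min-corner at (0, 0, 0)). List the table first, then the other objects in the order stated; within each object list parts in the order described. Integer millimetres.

translate([0, 0, 698]) cube([1324, 539, 31]);
translate([47, 47, 0]) cylinder(h = 698, r = 26);
translate([1277, 47, 0]) cylinder(h = 698, r = 26);
translate([47, 492, 0]) cylinder(h = 698, r = 26);
translate([1277, 492, 0]) cylinder(h = 698, r = 26);
translate([-1122, 0, 0]) {
  cube([90, 20, 465]);
  translate([712, 0, 0]) cube([90, 20, 465]);
  translate([90, 0, 0]) cube([622, 20, 90]);
  translate([90, 0, 375]) cube([622, 20, 90]);
}
translate([0, 0, 729]) {
  cube([32, 360, 1768]);
  translate([766, 0, 0]) cube([32, 360, 1768]);
  translate([32, 0, 0]) cube([734, 360, 32]);
  translate([32, 0, 398]) cube([734, 360, 32]);
  translate([32, 0, 796]) cube([734, 360, 32]);
  translate([32, 0, 1194]) cube([734, 360, 32]);
  translate([32, 0, 1592]) cube([734, 360, 32]);
}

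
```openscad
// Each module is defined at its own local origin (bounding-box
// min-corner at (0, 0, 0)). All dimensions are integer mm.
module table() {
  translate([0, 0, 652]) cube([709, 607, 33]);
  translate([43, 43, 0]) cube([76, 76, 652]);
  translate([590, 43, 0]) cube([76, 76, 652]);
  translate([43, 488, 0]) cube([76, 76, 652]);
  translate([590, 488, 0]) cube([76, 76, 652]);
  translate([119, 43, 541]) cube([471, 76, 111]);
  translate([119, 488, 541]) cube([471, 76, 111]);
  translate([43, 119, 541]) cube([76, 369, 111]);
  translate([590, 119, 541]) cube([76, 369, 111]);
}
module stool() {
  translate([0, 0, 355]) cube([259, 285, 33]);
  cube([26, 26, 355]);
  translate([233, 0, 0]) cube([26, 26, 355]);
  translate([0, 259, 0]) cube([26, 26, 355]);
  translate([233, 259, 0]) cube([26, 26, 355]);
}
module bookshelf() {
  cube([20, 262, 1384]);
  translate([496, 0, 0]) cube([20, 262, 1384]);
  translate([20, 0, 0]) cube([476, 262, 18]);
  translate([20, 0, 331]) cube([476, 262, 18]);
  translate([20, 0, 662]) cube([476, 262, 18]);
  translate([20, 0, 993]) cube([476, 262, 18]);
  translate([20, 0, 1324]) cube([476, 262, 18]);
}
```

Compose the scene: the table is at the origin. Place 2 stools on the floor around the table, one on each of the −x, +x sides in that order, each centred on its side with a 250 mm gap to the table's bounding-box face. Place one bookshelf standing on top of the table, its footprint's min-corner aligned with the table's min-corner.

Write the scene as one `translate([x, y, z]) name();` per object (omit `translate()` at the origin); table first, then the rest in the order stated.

table();
translate([-509, 161, 0]) stool();
translate([959, 161, 0]) stool();
translate([0, 0, 685]) bookshelf();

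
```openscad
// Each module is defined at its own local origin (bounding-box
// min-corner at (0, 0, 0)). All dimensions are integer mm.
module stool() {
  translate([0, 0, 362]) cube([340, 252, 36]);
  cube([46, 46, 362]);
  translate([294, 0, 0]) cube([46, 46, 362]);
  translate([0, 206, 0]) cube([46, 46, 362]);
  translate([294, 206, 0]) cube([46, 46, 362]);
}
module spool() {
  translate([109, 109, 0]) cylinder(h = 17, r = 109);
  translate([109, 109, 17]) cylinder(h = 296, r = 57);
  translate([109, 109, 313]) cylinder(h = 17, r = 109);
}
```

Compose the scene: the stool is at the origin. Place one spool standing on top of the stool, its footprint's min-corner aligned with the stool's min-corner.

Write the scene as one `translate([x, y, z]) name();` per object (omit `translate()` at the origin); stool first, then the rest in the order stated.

stool();
translate([0, 0, 398]) spool();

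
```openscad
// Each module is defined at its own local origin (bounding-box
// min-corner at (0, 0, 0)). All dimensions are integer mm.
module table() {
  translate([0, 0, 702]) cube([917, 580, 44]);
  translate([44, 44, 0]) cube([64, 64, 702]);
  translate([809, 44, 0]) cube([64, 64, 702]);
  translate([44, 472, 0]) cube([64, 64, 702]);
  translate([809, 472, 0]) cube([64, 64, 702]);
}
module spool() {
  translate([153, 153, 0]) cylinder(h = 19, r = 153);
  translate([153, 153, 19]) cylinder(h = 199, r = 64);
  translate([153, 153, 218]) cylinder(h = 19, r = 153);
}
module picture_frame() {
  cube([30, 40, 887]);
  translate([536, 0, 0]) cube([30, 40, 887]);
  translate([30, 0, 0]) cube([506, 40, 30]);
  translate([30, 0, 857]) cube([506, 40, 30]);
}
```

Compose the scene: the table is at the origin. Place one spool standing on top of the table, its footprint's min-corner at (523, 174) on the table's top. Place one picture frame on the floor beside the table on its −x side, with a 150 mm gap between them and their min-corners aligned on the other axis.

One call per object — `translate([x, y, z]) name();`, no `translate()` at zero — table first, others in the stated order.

table();
translate([523, 174, 746]) spool();
translate([-716, 0, 0]) picture_frame();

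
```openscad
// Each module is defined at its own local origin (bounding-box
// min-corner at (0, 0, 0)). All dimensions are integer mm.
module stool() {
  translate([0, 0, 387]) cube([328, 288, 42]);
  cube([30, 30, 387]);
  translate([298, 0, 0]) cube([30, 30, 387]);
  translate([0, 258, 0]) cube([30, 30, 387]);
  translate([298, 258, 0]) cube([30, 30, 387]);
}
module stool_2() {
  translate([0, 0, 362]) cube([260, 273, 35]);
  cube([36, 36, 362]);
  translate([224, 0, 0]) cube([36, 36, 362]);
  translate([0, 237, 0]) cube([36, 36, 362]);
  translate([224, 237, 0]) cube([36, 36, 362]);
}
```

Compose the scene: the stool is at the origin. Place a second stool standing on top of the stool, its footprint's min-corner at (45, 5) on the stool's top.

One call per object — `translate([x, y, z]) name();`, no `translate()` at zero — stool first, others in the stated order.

stool();
translate([45, 5, 429]) stool_2();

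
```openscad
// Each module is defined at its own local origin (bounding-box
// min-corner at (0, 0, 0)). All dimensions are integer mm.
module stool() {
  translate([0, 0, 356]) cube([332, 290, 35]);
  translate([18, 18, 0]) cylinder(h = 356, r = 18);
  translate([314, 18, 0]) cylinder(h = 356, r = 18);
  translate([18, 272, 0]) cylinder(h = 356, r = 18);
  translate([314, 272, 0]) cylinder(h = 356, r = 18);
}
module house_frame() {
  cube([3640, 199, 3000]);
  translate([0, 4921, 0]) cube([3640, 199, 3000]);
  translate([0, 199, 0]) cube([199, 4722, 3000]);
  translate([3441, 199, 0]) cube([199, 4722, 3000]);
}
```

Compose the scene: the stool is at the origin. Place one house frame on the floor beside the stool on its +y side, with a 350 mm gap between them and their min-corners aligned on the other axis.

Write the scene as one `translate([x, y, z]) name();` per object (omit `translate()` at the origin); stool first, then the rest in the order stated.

stool();
translate([0, 640, 0]) house_frame();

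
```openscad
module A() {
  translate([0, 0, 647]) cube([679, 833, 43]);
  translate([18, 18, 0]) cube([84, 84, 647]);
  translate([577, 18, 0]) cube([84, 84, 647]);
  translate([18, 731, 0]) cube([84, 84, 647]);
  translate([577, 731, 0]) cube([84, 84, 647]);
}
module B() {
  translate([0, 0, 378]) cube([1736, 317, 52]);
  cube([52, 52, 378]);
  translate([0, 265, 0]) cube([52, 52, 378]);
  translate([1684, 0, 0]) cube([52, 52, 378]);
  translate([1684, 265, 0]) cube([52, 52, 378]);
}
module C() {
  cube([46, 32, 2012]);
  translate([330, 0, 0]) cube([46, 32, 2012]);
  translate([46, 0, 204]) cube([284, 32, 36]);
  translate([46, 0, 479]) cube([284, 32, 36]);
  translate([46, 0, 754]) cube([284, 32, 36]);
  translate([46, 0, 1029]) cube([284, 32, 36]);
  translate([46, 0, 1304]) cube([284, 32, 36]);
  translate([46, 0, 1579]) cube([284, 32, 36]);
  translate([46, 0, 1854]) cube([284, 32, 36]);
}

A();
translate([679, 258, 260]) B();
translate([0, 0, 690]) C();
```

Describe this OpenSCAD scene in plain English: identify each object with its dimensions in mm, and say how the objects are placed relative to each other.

A is a table: top 679 mm (x) × 833 mm (y), 43 mm thick, upper face at z = 690 mm, on four 84×84 mm square legs, each inset 18 mm from the nearest pair of top edges, running from z = 0 to the bottom of the top.

B is a bench: a 1736×317 mm seat slab, 52 mm thick, top at z = 430 mm, on four 52×52 mm square legs flush with the seat corners and standing on z = 0.

C is a wooden ladder with two side rails of 46×32 mm section and 2012 mm height, set 376 mm apart overall. Between them run 7 rectangular rungs (32 mm deep, 36 mm thick), front faces flush with the rails' −y face. The bottom of the first rung is 204 mm above the floor and each subsequent rung is 275 mm higher than the one below.

The bench is beside the table with their tops flush at z = 690. The ladder is on top of the table.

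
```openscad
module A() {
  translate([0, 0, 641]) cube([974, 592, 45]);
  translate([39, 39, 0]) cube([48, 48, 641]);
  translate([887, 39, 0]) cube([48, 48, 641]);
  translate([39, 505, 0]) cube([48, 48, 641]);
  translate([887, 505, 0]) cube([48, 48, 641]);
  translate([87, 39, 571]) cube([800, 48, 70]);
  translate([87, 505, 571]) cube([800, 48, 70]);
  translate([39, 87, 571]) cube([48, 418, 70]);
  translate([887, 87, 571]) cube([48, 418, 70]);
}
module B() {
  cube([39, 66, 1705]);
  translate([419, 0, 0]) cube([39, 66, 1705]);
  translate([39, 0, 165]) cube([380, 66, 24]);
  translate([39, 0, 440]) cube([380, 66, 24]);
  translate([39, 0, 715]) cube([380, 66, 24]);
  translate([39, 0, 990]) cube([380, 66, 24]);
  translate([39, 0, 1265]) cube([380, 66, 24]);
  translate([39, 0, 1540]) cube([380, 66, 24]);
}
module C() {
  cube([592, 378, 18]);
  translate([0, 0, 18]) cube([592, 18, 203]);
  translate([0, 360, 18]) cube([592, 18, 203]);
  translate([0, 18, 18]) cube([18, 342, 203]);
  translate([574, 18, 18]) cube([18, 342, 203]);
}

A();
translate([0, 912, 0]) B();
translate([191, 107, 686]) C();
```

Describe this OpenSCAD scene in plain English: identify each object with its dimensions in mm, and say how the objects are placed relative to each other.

A is a table: top 974 mm (x) × 592 mm (y), 45 mm thick, upper face at z = 686 mm, on four 48×48 mm square legs, each inset 39 mm from the nearest pair of top edges, running from z = 0 to the bottom of the top. Four apron rails, 48 mm thick and 70 mm tall, run between adjacent legs with their top edges flush with the underside of the top and their outer faces flush with the legs' outer faces.

B is a wooden ladder with two side rails of 39×66 mm section and 1705 mm height, set 458 mm apart overall. Between them run 6 rectangular rungs (66 mm deep, 24 mm thick), front faces flush with the rails' −y face. The bottom of the first rung is 165 mm above the floor and each subsequent rung is 275 mm higher than the one below.

C is an open-topped rectangular box: outside dimensions 592×378×221 mm, with a uniform wall and base thickness of 18 mm. The base is a full 592×378 slab on the floor; four walls sit on top of the base. The front and back walls (the −y and +y sides) span the full width; the two side walls fit between them.

The ladder is on the floor beside the table on its +y side. The open box is on top of the table, centred.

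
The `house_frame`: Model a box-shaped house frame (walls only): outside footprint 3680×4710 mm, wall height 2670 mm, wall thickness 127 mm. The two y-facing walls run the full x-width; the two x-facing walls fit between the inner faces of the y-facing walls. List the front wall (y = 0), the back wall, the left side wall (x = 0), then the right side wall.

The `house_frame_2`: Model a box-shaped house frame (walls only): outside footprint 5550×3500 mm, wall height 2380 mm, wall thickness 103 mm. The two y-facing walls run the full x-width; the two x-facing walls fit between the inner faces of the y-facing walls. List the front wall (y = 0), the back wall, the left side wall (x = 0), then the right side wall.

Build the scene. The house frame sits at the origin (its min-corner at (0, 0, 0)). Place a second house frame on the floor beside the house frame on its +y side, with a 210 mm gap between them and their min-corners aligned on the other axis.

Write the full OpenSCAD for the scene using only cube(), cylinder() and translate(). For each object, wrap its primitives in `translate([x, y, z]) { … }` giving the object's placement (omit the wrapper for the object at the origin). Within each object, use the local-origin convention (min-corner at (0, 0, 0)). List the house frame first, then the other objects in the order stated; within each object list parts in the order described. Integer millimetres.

cube([3680, 127, 2670]);
translate([0, 4583, 0]) cube([3680, 127, 2670]);
translate([0, 127, 0]) cube([127, 4456, 2670]);
translate([3553, 127, 0]) cube([127, 4456, 2670]);
translate([0, 4920, 0]) {
  cube([5550, 103, 2380]);
  translate([0, 3397, 0]) cube([5550, 103, 2380]);
  translate([0, 103, 0]) cube([103, 3294, 2380]);
  translate([5447, 103, 0]) cube([103, 3294, 2380]);
}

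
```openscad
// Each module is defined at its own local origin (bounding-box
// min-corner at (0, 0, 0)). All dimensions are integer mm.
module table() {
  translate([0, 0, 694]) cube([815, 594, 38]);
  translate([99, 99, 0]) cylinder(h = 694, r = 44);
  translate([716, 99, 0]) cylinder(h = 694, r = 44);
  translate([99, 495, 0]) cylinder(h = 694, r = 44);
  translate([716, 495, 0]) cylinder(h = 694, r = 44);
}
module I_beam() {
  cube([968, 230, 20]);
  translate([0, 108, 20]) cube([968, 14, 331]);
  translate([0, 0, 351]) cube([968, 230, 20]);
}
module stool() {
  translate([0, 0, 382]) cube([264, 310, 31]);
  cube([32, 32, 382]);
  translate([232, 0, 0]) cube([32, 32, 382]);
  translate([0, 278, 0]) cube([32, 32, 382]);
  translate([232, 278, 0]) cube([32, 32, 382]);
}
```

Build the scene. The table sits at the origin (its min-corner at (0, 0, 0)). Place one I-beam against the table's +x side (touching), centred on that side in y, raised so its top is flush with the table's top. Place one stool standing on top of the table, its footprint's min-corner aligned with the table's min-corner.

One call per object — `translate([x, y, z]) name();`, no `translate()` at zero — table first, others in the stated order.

table();
translate([815, 182, 361]) I_beam();
translate([0, 0, 732]) stool();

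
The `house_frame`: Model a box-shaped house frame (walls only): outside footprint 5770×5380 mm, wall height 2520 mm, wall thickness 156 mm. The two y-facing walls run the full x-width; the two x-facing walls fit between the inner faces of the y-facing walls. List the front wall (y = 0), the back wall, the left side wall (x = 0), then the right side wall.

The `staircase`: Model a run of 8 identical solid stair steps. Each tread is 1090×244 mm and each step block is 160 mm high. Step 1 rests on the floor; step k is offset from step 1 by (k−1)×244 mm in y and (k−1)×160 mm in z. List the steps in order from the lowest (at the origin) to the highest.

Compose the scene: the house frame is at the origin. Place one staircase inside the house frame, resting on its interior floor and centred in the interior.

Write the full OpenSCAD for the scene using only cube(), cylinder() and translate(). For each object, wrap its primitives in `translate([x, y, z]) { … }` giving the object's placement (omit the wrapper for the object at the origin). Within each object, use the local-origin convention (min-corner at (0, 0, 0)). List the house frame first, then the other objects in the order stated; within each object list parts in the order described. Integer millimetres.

cube([5770, 156, 2520]);
translate([0, 5224, 0]) cube([5770, 156, 2520]);
translate([0, 156, 0]) cube([156, 5068, 2520]);
translate([5614, 156, 0]) cube([156, 5068, 2520]);
translate([2340, 1714, 0]) {
  cube([1090, 244, 160]);
  translate([0, 244, 160]) cube([1090, 244, 160]);
  translate([0, 488, 320]) cube([1090, 244, 160]);
  translate([0, 732, 480]) cube([1090, 244, 160]);
  translate([0, 976, 640]) cube([1090, 244, 160]);
  translate([0, 1220, 800]) cube([1090, 244, 160]);
  translate([0, 1464, 960]) cube([1090, 244, 160]);
  translate([0, 1708, 1120]) cube([1090, 244, 160]);
}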